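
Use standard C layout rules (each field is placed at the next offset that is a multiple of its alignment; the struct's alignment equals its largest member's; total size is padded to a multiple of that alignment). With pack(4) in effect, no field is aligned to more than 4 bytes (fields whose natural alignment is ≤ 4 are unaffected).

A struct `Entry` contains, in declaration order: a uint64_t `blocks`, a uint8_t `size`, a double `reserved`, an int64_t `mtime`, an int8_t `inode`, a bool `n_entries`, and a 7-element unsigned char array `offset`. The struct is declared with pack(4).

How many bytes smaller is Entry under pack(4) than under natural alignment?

natural layout:
  0..8  blocks  (8B, 8-aligned)
  8..9  size  (1B, 1-aligned)
  9..16  -- padding (7B)
  16..24  reserved  (8B, 8-aligned)
  24..32  mtime  (8B, 8-aligned)
  32..33  inode  (1B, 1-aligned)
  33..34  n_entries  (1B, 1-aligned)
  34..41  offset  (7B, 1-aligned)
  41..48  -- tail padding (7B)
  sizeof = 48, alignof = 8
packed(4) layout:
  0..8  blocks  (8B, 4-aligned)
  8..9  size  (1B, 1-aligned)
  9..12  -- padding (3B)
  12..20  reserved  (8B, 4-aligned)
  20..28  mtime  (8B, 4-aligned)
  28..29  inode  (1B, 1-aligned)
  29..30  n_entries  (1B, 1-aligned)
  30..37  offset  (7B, 1-aligned)
  37..40  -- tail padding (3B)
  sizeof = 40, alignof = 4
48 − 40 = 8

8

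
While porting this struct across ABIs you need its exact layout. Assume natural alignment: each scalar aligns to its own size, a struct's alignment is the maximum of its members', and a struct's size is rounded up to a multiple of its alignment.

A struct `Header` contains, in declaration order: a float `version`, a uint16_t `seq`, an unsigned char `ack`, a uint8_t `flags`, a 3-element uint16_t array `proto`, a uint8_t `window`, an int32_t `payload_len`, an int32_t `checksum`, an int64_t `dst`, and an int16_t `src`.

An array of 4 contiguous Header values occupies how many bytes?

@0: version [4B, align 4] → 4
@4: seq [2B, align 2] → 6
@6: ack [1B, align 1] → 7
@7: flags [1B, align 1] → 8
@8: proto [6B, align 2] → 14
@14: window [1B, align 1] → 15
+1 pad (align 4)
@16: payload_len [4B, align 4] → 20
@20: checksum [4B, align 4] → 24
@24: dst [8B, align 8] → 32
@32: src [2B, align 2] → 34
+6 tail pad (align 8)
size 40, align 8
array of 4: 4 × 40 = 160

160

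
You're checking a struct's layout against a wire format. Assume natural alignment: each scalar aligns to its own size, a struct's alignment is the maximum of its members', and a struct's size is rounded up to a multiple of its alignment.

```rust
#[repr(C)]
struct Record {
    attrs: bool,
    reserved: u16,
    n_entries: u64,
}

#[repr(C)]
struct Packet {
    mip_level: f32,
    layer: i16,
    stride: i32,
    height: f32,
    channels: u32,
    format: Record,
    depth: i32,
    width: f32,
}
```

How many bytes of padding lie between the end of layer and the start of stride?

2

Record: attrs at 0 (size 1, align 1) → ends 1; pad 1 to align 2 for reserved; reserved at 2 (size 2, align 2) → ends 4; pad 4 to align 8 for n_entries; n_entries at 8 (size 8, align 8) → ends 16; total 16 bytes, alignment 8
mip_level at 0 (size 4, align 4) → ends 4
layer at 4 (size 2, align 2) → ends 6
pad 2 to align 4 for stride
stride at 8 (size 4, align 4) → ends 12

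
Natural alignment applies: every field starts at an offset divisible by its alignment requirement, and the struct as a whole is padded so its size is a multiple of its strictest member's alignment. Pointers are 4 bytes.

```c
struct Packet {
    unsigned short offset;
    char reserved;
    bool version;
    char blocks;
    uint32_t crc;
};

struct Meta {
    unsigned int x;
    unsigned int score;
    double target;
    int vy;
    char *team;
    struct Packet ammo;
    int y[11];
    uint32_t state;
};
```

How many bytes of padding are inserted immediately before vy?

Packet: 0..2  offset  (2B, 2-aligned); 2..3  reserved  (1B, 1-aligned); 3..4  version  (1B, 1-aligned); 4..5  blocks  (1B, 1-aligned); 5..8  -- padding (3B); 8..12  crc  (4B, 4-aligned); sizeof = 12, alignof = 4
0..4  x  (4B, 4-aligned)
4..8  score  (4B, 4-aligned)
8..16  target  (8B, 8-aligned)
16..20  vy  (4B, 4-aligned)

0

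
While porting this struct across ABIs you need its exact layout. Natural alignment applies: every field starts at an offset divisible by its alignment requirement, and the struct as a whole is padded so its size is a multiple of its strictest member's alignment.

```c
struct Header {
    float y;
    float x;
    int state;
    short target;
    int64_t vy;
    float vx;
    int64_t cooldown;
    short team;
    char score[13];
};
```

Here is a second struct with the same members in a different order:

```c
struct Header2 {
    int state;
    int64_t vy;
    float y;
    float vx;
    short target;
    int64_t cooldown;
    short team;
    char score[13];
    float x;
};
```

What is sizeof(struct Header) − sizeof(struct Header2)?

-8

y at 0 (size 4, align 4) → ends 4
x at 4 (size 4, align 4) → ends 8
state at 8 (size 4, align 4) → ends 12
target at 12 (size 2, align 2) → ends 14
pad 2 to align 8 for vy
vy at 16 (size 8, align 8) → ends 24
vx at 24 (size 4, align 4) → ends 28
pad 4 to align 8 for cooldown
cooldown at 32 (size 8, align 8) → ends 40
team at 40 (size 2, align 2) → ends 42
score at 42 (size 13, align 1) → ends 55
tail pad 1 to reach multiple of 8
total 56 bytes, alignment 8
— Header2 —
state at 0 (size 4, align 4) → ends 4
pad 4 to align 8 for vy
vy at 8 (size 8, align 8) → ends 16
y at 16 (size 4, align 4) → ends 20
vx at 20 (size 4, align 4) → ends 24
target at 24 (size 2, align 2) → ends 26
pad 6 to align 8 for cooldown
cooldown at 32 (size 8, align 8) → ends 40
team at 40 (size 2, align 2) → ends 42
score at 42 (size 13, align 1) → ends 55
pad 1 to align 4 for x
x at 56 (size 4, align 4) → ends 60
tail pad 4 to reach multiple of 8
total 64 bytes, alignment 8
56 − 64 = -8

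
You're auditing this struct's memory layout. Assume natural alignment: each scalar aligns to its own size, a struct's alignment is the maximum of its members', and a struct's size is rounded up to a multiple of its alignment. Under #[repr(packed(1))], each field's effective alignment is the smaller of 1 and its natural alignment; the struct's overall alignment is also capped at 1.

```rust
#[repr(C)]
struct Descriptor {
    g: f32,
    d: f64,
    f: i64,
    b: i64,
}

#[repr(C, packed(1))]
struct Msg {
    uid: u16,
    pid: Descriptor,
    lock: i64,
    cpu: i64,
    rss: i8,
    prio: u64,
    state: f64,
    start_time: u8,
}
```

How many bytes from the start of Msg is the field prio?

Descriptor: 0..4  g  (4B, 4-aligned); 4..8  -- padding (4B); 8..16  d  (8B, 8-aligned); 16..24  f  (8B, 8-aligned); 24..32  b  (8B, 8-aligned); sizeof = 32, alignof = 8
0..2  uid  (2B, 1-aligned)
2..34  pid  (32B, 1-aligned)
34..42  lock  (8B, 1-aligned)
42..50  cpu  (8B, 1-aligned)
50..51  rss  (1B, 1-aligned)
51..59  prio  (8B, 1-aligned)

51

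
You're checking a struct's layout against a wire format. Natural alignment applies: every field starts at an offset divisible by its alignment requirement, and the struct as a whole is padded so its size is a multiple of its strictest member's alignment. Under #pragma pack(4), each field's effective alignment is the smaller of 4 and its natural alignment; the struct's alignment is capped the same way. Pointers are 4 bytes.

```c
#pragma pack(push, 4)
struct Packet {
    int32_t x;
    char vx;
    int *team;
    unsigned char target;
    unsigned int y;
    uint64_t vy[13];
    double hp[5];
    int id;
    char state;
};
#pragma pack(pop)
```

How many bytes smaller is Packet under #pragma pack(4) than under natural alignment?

4

natural layout:
  0..4  x  (4B, 4-aligned)
  4..5  vx  (1B, 1-aligned)
  5..8  -- padding (3B)
  8..12  team  (4B, 4-aligned)
  12..13  target  (1B, 1-aligned)
  13..16  -- padding (3B)
  16..20  y  (4B, 4-aligned)
  20..24  -- padding (4B)
  24..128  vy  (104B, 8-aligned)
  128..168  hp  (40B, 8-aligned)
  168..172  id  (4B, 4-aligned)
  172..173  state  (1B, 1-aligned)
  173..176  -- tail padding (3B)
  sizeof = 176, alignof = 8
packed(4) layout:
  0..4  x  (4B, 4-aligned)
  4..5  vx  (1B, 1-aligned)
  5..8  -- padding (3B)
  8..12  team  (4B, 4-aligned)
  12..13  target  (1B, 1-aligned)
  13..16  -- padding (3B)
  16..20  y  (4B, 4-aligned)
  20..124  vy  (104B, 4-aligned)
  124..164  hp  (40B, 4-aligned)
  164..168  id  (4B, 4-aligned)
  168..169  state  (1B, 1-aligned)
  169..172  -- tail padding (3B)
  sizeof = 172, alignof = 4
176 − 172 = 4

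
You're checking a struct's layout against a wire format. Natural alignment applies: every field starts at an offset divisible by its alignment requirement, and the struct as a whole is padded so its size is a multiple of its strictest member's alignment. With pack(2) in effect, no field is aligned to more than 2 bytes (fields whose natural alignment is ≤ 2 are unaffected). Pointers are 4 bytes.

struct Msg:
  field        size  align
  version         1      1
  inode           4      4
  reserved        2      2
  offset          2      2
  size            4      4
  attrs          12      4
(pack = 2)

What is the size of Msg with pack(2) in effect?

@0: version [1B, align 1] → 1
+1 pad (align 2)
@2: inode [4B, align 2] → 6
@6: reserved [2B, align 2] → 8
@8: offset [2B, align 2] → 10
@10: size [4B, align 2] → 14
@14: attrs [12B, align 2] → 26
size 26, align 2

26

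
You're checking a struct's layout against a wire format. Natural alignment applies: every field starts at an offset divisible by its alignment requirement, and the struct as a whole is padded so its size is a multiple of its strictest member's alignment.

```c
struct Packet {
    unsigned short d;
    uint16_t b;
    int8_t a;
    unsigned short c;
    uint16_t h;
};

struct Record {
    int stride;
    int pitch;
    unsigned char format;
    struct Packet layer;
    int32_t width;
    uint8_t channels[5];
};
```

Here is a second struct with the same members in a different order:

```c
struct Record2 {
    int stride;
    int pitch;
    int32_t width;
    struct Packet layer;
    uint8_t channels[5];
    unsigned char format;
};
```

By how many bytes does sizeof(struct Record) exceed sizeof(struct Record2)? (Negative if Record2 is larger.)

Packet: d at 0 (size 2, align 2) → ends 2; b at 2 (size 2, align 2) → ends 4; a at 4 (size 1, align 1) → ends 5; pad 1 to align 2 for c; c at 6 (size 2, align 2) → ends 8; h at 8 (size 2, align 2) → ends 10; total 10 bytes, alignment 2
stride at 0 (size 4, align 4) → ends 4
pitch at 4 (size 4, align 4) → ends 8
format at 8 (size 1, align 1) → ends 9
pad 1 to align 2 for layer
layer at 10 (size 10, align 2) → ends 20
width at 20 (size 4, align 4) → ends 24
channels at 24 (size 5, align 1) → ends 29
tail pad 3 to reach multiple of 4
total 32 bytes, alignment 4
— Record2 —
stride at 0 (size 4, align 4) → ends 4
pitch at 4 (size 4, align 4) → ends 8
width at 8 (size 4, align 4) → ends 12
layer at 12 (size 10, align 2) → ends 22
channels at 22 (size 5, align 1) → ends 27
format at 27 (size 1, align 1) → ends 28
total 28 bytes, alignment 4
32 − 28 = 4

4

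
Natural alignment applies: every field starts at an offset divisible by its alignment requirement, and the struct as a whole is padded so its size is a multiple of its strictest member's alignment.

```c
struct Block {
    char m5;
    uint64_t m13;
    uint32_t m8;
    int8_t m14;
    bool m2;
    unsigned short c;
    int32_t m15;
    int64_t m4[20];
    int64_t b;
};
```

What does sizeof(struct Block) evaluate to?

0..1  m5  (1B, 1-aligned)
1..8  -- padding (7B)
8..16  m13  (8B, 8-aligned)
16..20  m8  (4B, 4-aligned)
20..21  m14  (1B, 1-aligned)
21..22  m2  (1B, 1-aligned)
22..24  c  (2B, 2-aligned)
24..28  m15  (4B, 4-aligned)
28..32  -- padding (4B)
32..192  m4  (160B, 8-aligned)
192..200  b  (8B, 8-aligned)
sizeof = 200, alignof = 8

200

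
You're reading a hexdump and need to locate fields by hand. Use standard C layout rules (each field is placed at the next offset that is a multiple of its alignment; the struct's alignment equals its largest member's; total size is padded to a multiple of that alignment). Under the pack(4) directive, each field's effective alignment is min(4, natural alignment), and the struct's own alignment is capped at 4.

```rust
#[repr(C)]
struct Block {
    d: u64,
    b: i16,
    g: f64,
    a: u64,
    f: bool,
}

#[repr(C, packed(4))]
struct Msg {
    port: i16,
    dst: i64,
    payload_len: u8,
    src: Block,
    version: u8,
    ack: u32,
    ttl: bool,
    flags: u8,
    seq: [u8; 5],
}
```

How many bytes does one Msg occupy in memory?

72 bytes

Block: @0: d [8B, align 8] → 8; @8: b [2B, align 2] → 10; +6 pad (align 8); @16: g [8B, align 8] → 24; @24: a [8B, align 8] → 32; @32: f [1B, align 1] → 33; +7 tail pad (align 8); size 40, align 8
@0: port [2B, align 2] → 2
+2 pad (align 4)
@4: dst [8B, align 4] → 12
@12: payload_len [1B, align 1] → 13
+3 pad (align 4)
@16: src [40B, align 4] → 56
@56: version [1B, align 1] → 57
+3 pad (align 4)
@60: ack [4B, align 4] → 64
@64: ttl [1B, align 1] → 65
@65: flags [1B, align 1] → 66
@66: seq [5B, align 1] → 71
+1 tail pad (align 4)
size 72, align 4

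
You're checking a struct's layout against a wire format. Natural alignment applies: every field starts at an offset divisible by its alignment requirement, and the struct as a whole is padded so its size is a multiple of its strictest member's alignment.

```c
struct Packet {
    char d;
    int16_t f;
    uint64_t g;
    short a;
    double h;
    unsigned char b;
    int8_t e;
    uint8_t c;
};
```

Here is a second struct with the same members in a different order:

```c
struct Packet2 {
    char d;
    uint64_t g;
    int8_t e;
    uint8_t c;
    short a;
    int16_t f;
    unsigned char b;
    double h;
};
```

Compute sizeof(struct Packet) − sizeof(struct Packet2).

8

0..1  d  (1B, 1-aligned)
1..2  -- padding (1B)
2..4  f  (2B, 2-aligned)
4..8  -- padding (4B)
8..16  g  (8B, 8-aligned)
16..18  a  (2B, 2-aligned)
18..24  -- padding (6B)
24..32  h  (8B, 8-aligned)
32..33  b  (1B, 1-aligned)
33..34  e  (1B, 1-aligned)
34..35  c  (1B, 1-aligned)
35..40  -- tail padding (5B)
sizeof = 40, alignof = 8
— Packet2 —
0..1  d  (1B, 1-aligned)
1..8  -- padding (7B)
8..16  g  (8B, 8-aligned)
16..17  e  (1B, 1-aligned)
17..18  c  (1B, 1-aligned)
18..20  a  (2B, 2-aligned)
20..22  f  (2B, 2-aligned)
22..23  b  (1B, 1-aligned)
23..24  -- padding (1B)
24..32  h  (8B, 8-aligned)
sizeof = 32, alignof = 8
40 − 32 = 8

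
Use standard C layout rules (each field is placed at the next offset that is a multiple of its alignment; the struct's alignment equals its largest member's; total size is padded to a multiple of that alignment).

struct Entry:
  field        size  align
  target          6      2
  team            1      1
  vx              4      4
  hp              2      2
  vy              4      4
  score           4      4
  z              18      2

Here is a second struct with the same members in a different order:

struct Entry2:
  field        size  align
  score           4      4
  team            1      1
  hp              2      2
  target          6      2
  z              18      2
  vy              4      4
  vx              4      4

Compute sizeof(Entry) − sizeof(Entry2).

@0: target [6B, align 2] → 6
@6: team [1B, align 1] → 7
+1 pad (align 4)
@8: vx [4B, align 4] → 12
@12: hp [2B, align 2] → 14
+2 pad (align 4)
@16: vy [4B, align 4] → 20
@20: score [4B, align 4] → 24
@24: z [18B, align 2] → 42
+2 tail pad (align 4)
size 44, align 4
— Entry2 —
@0: score [4B, align 4] → 4
@4: team [1B, align 1] → 5
+1 pad (align 2)
@6: hp [2B, align 2] → 8
@8: target [6B, align 2] → 14
@14: z [18B, align 2] → 32
@32: vy [4B, align 4] → 36
@36: vx [4B, align 4] → 40
size 40, align 4
44 − 40 = 4

4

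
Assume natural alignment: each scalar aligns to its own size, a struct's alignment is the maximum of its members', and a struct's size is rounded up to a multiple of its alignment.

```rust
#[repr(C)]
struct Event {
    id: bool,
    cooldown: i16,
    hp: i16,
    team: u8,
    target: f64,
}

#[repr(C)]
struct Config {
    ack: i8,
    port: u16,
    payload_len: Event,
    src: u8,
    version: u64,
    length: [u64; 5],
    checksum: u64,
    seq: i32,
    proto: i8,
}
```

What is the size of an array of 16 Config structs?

Event: @0: id [1B, align 1] → 1; +1 pad (align 2); @2: cooldown [2B, align 2] → 4; @4: hp [2B, align 2] → 6; @6: team [1B, align 1] → 7; +1 pad (align 8); @8: target [8B, align 8] → 16; size 16, align 8
@0: ack [1B, align 1] → 1
+1 pad (align 2)
@2: port [2B, align 2] → 4
+4 pad (align 8)
@8: payload_len [16B, align 8] → 24
@24: src [1B, align 1] → 25
+7 pad (align 8)
@32: version [8B, align 8] → 40
@40: length [40B, align 8] → 80
@80: checksum [8B, align 8] → 88
@88: seq [4B, align 4] → 92
@92: proto [1B, align 1] → 93
+3 tail pad (align 8)
size 96, align 8
array of 16: 16 × 96 = 1536

1536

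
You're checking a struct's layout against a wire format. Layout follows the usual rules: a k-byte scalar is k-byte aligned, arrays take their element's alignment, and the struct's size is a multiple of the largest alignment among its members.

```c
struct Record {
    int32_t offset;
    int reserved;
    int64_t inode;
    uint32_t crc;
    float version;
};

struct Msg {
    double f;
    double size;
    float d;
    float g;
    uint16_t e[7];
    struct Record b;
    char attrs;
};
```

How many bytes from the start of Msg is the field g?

20

Record: @0: offset [4B, align 4] → 4; @4: reserved [4B, align 4] → 8; @8: inode [8B, align 8] → 16; @16: crc [4B, align 4] → 20; @20: version [4B, align 4] → 24; size 24, align 8
@0: f [8B, align 8] → 8
@8: size [8B, align 8] → 16
@16: d [4B, align 4] → 20
@20: g [4B, align 4] → 24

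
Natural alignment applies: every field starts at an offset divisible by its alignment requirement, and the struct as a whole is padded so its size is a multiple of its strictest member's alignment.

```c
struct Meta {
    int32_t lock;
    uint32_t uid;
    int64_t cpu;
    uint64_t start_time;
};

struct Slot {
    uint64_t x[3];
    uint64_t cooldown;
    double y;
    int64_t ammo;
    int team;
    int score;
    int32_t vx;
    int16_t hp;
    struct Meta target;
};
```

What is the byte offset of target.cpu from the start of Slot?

72

Meta: lock at 0 (size 4, align 4) → ends 4; uid at 4 (size 4, align 4) → ends 8; cpu at 8 (size 8, align 8) → ends 16; start_time at 16 (size 8, align 8) → ends 24; total 24 bytes, alignment 8
x at 0 (size 24, align 8) → ends 24
cooldown at 24 (size 8, align 8) → ends 32
y at 32 (size 8, align 8) → ends 40
ammo at 40 (size 8, align 8) → ends 48
team at 48 (size 4, align 4) → ends 52
score at 52 (size 4, align 4) → ends 56
vx at 56 (size 4, align 4) → ends 60
hp at 60 (size 2, align 2) → ends 62
pad 2 to align 8 for target
target at 64 (size 24, align 8) → ends 88
within Meta: cpu at 8
64 + 8 = 72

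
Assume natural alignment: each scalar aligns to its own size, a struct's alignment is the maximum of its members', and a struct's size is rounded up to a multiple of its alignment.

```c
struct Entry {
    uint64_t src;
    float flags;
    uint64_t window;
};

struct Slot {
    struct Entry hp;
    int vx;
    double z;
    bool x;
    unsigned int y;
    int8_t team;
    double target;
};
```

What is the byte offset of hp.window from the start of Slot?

Entry: 0..8  src  (8B, 8-aligned); 8..12  flags  (4B, 4-aligned); 12..16  -- padding (4B); 16..24  window  (8B, 8-aligned); sizeof = 24, alignof = 8
0..24  hp  (24B, 8-aligned)
within Entry: window at 16
0 + 16 = 16

16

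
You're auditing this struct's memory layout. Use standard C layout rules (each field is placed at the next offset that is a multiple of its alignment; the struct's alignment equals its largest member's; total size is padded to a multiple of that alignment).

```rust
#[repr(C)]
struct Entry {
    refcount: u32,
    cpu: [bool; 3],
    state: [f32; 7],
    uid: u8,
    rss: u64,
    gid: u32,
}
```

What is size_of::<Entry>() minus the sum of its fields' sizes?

refcount at 0 (size 4, align 4) → ends 4
cpu at 4 (size 3, align 1) → ends 7
pad 1 to align 4 for state
state at 8 (size 28, align 4) → ends 36
uid at 36 (size 1, align 1) → ends 37
pad 3 to align 8 for rss
rss at 40 (size 8, align 8) → ends 48
gid at 48 (size 4, align 4) → ends 52
tail pad 4 to reach multiple of 8
total 56 bytes, alignment 8
data bytes 48, size 56 → padding 8

8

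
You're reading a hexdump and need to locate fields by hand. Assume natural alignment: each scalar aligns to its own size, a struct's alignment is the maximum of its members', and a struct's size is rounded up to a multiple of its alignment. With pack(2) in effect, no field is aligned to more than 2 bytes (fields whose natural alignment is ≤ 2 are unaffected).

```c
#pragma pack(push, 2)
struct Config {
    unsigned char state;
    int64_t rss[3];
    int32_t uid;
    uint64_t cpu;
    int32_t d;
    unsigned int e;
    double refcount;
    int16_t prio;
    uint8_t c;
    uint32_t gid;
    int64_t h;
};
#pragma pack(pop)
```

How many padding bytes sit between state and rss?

state at 0 (size 1, align 1) → ends 1
pad 1 to align 2 for rss
rss at 2 (size 24, align 2) → ends 26

1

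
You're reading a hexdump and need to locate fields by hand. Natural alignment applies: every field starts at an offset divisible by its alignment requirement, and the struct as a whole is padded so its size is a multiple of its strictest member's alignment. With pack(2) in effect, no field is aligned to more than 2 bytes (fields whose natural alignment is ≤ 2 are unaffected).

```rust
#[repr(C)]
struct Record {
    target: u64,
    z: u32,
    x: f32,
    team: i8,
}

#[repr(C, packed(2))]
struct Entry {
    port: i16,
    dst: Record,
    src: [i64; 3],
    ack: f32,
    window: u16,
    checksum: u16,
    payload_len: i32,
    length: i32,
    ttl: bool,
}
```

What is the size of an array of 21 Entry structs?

Record: 0..8  target  (8B, 8-aligned); 8..12  z  (4B, 4-aligned); 12..16  x  (4B, 4-aligned); 16..17  team  (1B, 1-aligned); 17..24  -- tail padding (7B); sizeof = 24, alignof = 8
0..2  port  (2B, 2-aligned)
2..26  dst  (24B, 2-aligned)
26..50  src  (24B, 2-aligned)
50..54  ack  (4B, 2-aligned)
54..56  window  (2B, 2-aligned)
56..58  checksum  (2B, 2-aligned)
58..62  payload_len  (4B, 2-aligned)
62..66  length  (4B, 2-aligned)
66..67  ttl  (1B, 1-aligned)
67..68  -- tail padding (1B)
sizeof = 68, alignof = 2
array of 21: 21 × 68 = 1428

1428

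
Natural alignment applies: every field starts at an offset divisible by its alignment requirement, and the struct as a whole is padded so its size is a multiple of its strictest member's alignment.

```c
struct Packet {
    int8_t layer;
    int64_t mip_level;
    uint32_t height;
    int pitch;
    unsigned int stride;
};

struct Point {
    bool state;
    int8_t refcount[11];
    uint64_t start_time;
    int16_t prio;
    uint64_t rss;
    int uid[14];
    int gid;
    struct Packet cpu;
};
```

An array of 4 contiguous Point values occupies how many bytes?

Packet: 0..1  layer  (1B, 1-aligned); 1..8  -- padding (7B); 8..16  mip_level  (8B, 8-aligned); 16..20  height  (4B, 4-aligned); 20..24  pitch  (4B, 4-aligned); 24..28  stride  (4B, 4-aligned); 28..32  -- tail padding (4B); sizeof = 32, alignof = 8
0..1  state  (1B, 1-aligned)
1..12  refcount  (11B, 1-aligned)
12..16  -- padding (4B)
16..24  start_time  (8B, 8-aligned)
24..26  prio  (2B, 2-aligned)
26..32  -- padding (6B)
32..40  rss  (8B, 8-aligned)
40..96  uid  (56B, 4-aligned)
96..100  gid  (4B, 4-aligned)
100..104  -- padding (4B)
104..136  cpu  (32B, 8-aligned)
sizeof = 136, alignof = 8
array of 4: 4 × 136 = 544

544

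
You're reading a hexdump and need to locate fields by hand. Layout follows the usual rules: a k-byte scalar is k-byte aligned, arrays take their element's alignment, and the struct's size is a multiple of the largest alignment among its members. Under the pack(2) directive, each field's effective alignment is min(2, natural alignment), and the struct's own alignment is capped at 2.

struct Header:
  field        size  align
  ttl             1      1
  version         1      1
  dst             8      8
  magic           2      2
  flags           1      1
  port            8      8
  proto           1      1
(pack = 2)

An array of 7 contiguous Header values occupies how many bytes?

168

0..1  ttl  (1B, 1-aligned)
1..2  version  (1B, 1-aligned)
2..10  dst  (8B, 2-aligned)
10..12  magic  (2B, 2-aligned)
12..13  flags  (1B, 1-aligned)
13..14  -- padding (1B)
14..22  port  (8B, 2-aligned)
22..23  proto  (1B, 1-aligned)
23..24  -- tail padding (1B)
sizeof = 24, alignof = 2
array of 7: 7 × 24 = 168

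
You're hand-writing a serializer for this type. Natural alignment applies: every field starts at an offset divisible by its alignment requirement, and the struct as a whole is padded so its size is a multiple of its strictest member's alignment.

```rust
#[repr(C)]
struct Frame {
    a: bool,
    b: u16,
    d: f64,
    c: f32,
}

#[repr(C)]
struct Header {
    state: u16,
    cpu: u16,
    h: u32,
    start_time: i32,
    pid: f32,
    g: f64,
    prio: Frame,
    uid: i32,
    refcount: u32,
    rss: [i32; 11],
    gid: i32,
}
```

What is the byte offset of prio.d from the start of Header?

Frame: 0..1  a  (1B, 1-aligned); 1..2  -- padding (1B); 2..4  b  (2B, 2-aligned); 4..8  -- padding (4B); 8..16  d  (8B, 8-aligned); 16..20  c  (4B, 4-aligned); 20..24  -- tail padding (4B); sizeof = 24, alignof = 8
0..2  state  (2B, 2-aligned)
2..4  cpu  (2B, 2-aligned)
4..8  h  (4B, 4-aligned)
8..12  start_time  (4B, 4-aligned)
12..16  pid  (4B, 4-aligned)
16..24  g  (8B, 8-aligned)
24..48  prio  (24B, 8-aligned)
within Frame: d at 8
24 + 8 = 32

32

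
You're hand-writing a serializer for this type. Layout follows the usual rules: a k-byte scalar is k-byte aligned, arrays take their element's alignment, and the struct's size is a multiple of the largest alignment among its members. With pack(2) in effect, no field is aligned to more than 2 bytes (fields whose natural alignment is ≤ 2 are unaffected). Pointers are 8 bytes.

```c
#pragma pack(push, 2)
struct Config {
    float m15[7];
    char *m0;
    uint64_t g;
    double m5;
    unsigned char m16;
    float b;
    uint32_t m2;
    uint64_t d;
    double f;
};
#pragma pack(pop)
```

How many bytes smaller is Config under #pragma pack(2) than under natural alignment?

10

natural layout:
  0..28  m15  (28B, 4-aligned)
  28..32  -- padding (4B)
  32..40  m0  (8B, 8-aligned)
  40..48  g  (8B, 8-aligned)
  48..56  m5  (8B, 8-aligned)
  56..57  m16  (1B, 1-aligned)
  57..60  -- padding (3B)
  60..64  b  (4B, 4-aligned)
  64..68  m2  (4B, 4-aligned)
  68..72  -- padding (4B)
  72..80  d  (8B, 8-aligned)
  80..88  f  (8B, 8-aligned)
  sizeof = 88, alignof = 8
packed(2) layout:
  0..28  m15  (28B, 2-aligned)
  28..36  m0  (8B, 2-aligned)
  36..44  g  (8B, 2-aligned)
  44..52  m5  (8B, 2-aligned)
  52..53  m16  (1B, 1-aligned)
  53..54  -- padding (1B)
  54..58  b  (4B, 2-aligned)
  58..62  m2  (4B, 2-aligned)
  62..70  d  (8B, 2-aligned)
  70..78  f  (8B, 2-aligned)
  sizeof = 78, alignof = 2
88 − 78 = 10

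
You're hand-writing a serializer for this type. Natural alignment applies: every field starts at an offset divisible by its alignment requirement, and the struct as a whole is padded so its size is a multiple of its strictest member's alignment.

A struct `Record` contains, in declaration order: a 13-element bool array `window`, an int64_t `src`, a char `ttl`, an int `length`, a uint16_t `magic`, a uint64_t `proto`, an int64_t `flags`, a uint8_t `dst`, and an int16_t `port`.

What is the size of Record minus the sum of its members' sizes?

17

@0: window [13B, align 1] → 13
+3 pad (align 8)
@16: src [8B, align 8] → 24
@24: ttl [1B, align 1] → 25
+3 pad (align 4)
@28: length [4B, align 4] → 32
@32: magic [2B, align 2] → 34
+6 pad (align 8)
@40: proto [8B, align 8] → 48
@48: flags [8B, align 8] → 56
@56: dst [1B, align 1] → 57
+1 pad (align 2)
@58: port [2B, align 2] → 60
+4 tail pad (align 8)
size 64, align 8
data bytes 47, size 64 → padding 17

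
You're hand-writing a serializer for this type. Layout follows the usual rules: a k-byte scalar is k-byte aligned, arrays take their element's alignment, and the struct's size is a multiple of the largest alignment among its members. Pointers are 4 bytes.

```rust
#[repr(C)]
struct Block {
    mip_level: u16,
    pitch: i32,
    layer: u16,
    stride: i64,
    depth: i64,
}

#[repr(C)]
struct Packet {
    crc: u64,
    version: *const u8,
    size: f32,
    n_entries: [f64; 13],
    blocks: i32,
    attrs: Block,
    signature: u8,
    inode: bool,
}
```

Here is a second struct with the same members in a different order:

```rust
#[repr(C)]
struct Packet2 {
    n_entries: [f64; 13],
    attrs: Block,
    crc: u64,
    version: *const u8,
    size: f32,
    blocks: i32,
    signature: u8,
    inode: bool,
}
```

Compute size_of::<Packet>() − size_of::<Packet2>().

Block: mip_level at 0 (size 2, align 2) → ends 2; pad 2 to align 4 for pitch; pitch at 4 (size 4, align 4) → ends 8; layer at 8 (size 2, align 2) → ends 10; pad 6 to align 8 for stride; stride at 16 (size 8, align 8) → ends 24; depth at 24 (size 8, align 8) → ends 32; total 32 bytes, alignment 8
crc at 0 (size 8, align 8) → ends 8
version at 8 (size 4, align 4) → ends 12
size at 12 (size 4, align 4) → ends 16
n_entries at 16 (size 104, align 8) → ends 120
blocks at 120 (size 4, align 4) → ends 124
pad 4 to align 8 for attrs
attrs at 128 (size 32, align 8) → ends 160
signature at 160 (size 1, align 1) → ends 161
inode at 161 (size 1, align 1) → ends 162
tail pad 6 to reach multiple of 8
total 168 bytes, alignment 8
— Packet2 —
n_entries at 0 (size 104, align 8) → ends 104
attrs at 104 (size 32, align 8) → ends 136
crc at 136 (size 8, align 8) → ends 144
version at 144 (size 4, align 4) → ends 148
size at 148 (size 4, align 4) → ends 152
blocks at 152 (size 4, align 4) → ends 156
signature at 156 (size 1, align 1) → ends 157
inode at 157 (size 1, align 1) → ends 158
tail pad 2 to reach multiple of 8
total 160 bytes, alignment 8
168 − 160 = 8

8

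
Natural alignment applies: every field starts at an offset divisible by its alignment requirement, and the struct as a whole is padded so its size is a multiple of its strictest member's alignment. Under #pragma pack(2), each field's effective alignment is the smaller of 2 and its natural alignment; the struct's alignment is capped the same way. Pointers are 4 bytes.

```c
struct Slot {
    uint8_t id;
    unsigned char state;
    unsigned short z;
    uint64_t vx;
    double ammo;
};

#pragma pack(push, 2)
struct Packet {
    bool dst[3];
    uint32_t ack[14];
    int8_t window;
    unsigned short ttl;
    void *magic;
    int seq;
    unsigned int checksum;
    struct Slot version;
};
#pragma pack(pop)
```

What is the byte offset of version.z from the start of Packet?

78

Slot: id at 0 (size 1, align 1) → ends 1; state at 1 (size 1, align 1) → ends 2; z at 2 (size 2, align 2) → ends 4; pad 4 to align 8 for vx; vx at 8 (size 8, align 8) → ends 16; ammo at 16 (size 8, align 8) → ends 24; total 24 bytes, alignment 8
dst at 0 (size 3, align 1) → ends 3
pad 1 to align 2 for ack
ack at 4 (size 56, align 2) → ends 60
window at 60 (size 1, align 1) → ends 61
pad 1 to align 2 for ttl
ttl at 62 (size 2, align 2) → ends 64
magic at 64 (size 4, align 2) → ends 68
seq at 68 (size 4, align 2) → ends 72
checksum at 72 (size 4, align 2) → ends 76
version at 76 (size 24, align 2) → ends 100
within Slot: z at 2
76 + 2 = 78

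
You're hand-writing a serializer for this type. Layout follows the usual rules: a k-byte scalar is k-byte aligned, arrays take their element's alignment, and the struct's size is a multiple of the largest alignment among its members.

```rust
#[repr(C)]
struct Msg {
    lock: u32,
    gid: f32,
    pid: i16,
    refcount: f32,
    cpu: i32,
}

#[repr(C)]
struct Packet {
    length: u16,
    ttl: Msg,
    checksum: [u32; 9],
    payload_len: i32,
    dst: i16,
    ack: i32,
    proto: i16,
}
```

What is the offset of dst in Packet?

64

Msg: 0..4  lock  (4B, 4-aligned); 4..8  gid  (4B, 4-aligned); 8..10  pid  (2B, 2-aligned); 10..12  -- padding (2B); 12..16  refcount  (4B, 4-aligned); 16..20  cpu  (4B, 4-aligned); sizeof = 20, alignof = 4
0..2  length  (2B, 2-aligned)
2..4  -- padding (2B)
4..24  ttl  (20B, 4-aligned)
24..60  checksum  (36B, 4-aligned)
60..64  payload_len  (4B, 4-aligned)
64..66  dst  (2B, 2-aligned)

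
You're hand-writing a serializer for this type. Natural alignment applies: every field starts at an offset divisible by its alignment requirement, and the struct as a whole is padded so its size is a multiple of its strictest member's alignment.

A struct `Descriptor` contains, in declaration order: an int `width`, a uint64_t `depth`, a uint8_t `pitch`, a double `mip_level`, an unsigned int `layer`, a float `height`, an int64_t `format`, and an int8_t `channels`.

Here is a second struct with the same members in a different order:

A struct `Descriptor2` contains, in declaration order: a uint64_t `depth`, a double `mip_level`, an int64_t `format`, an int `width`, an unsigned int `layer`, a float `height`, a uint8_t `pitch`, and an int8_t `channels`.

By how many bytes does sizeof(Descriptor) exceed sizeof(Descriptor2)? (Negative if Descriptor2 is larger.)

width at 0 (size 4, align 4) → ends 4
pad 4 to align 8 for depth
depth at 8 (size 8, align 8) → ends 16
pitch at 16 (size 1, align 1) → ends 17
pad 7 to align 8 for mip_level
mip_level at 24 (size 8, align 8) → ends 32
layer at 32 (size 4, align 4) → ends 36
height at 36 (size 4, align 4) → ends 40
format at 40 (size 8, align 8) → ends 48
channels at 48 (size 1, align 1) → ends 49
tail pad 7 to reach multiple of 8
total 56 bytes, alignment 8
— Descriptor2 —
depth at 0 (size 8, align 8) → ends 8
mip_level at 8 (size 8, align 8) → ends 16
format at 16 (size 8, align 8) → ends 24
width at 24 (size 4, align 4) → ends 28
layer at 28 (size 4, align 4) → ends 32
height at 32 (size 4, align 4) → ends 36
pitch at 36 (size 1, align 1) → ends 37
channels at 37 (size 1, align 1) → ends 38
tail pad 2 to reach multiple of 8
total 40 bytes, alignment 8
56 − 40 = 16

16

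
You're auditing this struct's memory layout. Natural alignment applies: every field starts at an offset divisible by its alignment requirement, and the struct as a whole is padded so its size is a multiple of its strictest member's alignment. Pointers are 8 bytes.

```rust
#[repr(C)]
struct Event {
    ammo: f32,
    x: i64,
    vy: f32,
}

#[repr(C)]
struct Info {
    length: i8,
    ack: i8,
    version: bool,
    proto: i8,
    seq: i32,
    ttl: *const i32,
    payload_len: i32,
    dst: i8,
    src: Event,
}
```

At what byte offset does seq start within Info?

Event: ammo at 0 (size 4, align 4) → ends 4; pad 4 to align 8 for x; x at 8 (size 8, align 8) → ends 16; vy at 16 (size 4, align 4) → ends 20; tail pad 4 to reach multiple of 8; total 24 bytes, alignment 8
length at 0 (size 1, align 1) → ends 1
ack at 1 (size 1, align 1) → ends 2
version at 2 (size 1, align 1) → ends 3
proto at 3 (size 1, align 1) → ends 4
seq at 4 (size 4, align 4) → ends 8

4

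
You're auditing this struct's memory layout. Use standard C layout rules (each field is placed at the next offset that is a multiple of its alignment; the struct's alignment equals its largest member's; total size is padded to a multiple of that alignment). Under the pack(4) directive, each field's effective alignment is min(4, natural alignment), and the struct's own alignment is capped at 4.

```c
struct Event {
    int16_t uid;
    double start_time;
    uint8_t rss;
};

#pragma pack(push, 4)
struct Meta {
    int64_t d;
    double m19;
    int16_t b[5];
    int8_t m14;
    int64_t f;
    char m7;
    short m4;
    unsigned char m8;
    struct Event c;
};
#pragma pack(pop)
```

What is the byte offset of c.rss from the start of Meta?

60

Event: uid at 0 (size 2, align 2) → ends 2; pad 6 to align 8 for start_time; start_time at 8 (size 8, align 8) → ends 16; rss at 16 (size 1, align 1) → ends 17; tail pad 7 to reach multiple of 8; total 24 bytes, alignment 8
d at 0 (size 8, align 4) → ends 8
m19 at 8 (size 8, align 4) → ends 16
b at 16 (size 10, align 2) → ends 26
m14 at 26 (size 1, align 1) → ends 27
pad 1 to align 4 for f
f at 28 (size 8, align 4) → ends 36
m7 at 36 (size 1, align 1) → ends 37
pad 1 to align 2 for m4
m4 at 38 (size 2, align 2) → ends 40
m8 at 40 (size 1, align 1) → ends 41
pad 3 to align 4 for c
c at 44 (size 24, align 4) → ends 68
within Event: rss at 16
44 + 16 = 60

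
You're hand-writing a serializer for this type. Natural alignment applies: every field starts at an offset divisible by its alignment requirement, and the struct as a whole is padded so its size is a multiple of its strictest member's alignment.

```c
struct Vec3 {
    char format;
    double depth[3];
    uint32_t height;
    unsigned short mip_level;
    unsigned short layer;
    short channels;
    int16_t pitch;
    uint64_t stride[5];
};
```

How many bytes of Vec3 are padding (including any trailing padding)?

@0: format [1B, align 1] → 1
+7 pad (align 8)
@8: depth [24B, align 8] → 32
@32: height [4B, align 4] → 36
@36: mip_level [2B, align 2] → 38
@38: layer [2B, align 2] → 40
@40: channels [2B, align 2] → 42
@42: pitch [2B, align 2] → 44
+4 pad (align 8)
@48: stride [40B, align 8] → 88
size 88, align 8
data bytes 77, size 88 → padding 11

11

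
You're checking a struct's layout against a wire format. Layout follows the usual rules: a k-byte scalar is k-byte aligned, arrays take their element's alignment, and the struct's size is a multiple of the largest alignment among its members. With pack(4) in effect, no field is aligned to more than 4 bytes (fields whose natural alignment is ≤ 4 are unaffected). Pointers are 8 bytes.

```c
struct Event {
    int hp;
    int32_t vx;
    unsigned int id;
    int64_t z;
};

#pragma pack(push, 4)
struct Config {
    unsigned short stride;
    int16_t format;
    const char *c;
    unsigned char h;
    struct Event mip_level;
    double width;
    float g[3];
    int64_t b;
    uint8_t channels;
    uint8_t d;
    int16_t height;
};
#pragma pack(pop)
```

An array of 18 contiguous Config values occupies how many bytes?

1296

Event: 0..4  hp  (4B, 4-aligned); 4..8  vx  (4B, 4-aligned); 8..12  id  (4B, 4-aligned); 12..16  -- padding (4B); 16..24  z  (8B, 8-aligned); sizeof = 24, alignof = 8
0..2  stride  (2B, 2-aligned)
2..4  format  (2B, 2-aligned)
4..12  c  (8B, 4-aligned)
12..13  h  (1B, 1-aligned)
13..16  -- padding (3B)
16..40  mip_level  (24B, 4-aligned)
40..48  width  (8B, 4-aligned)
48..60  g  (12B, 4-aligned)
60..68  b  (8B, 4-aligned)
68..69  channels  (1B, 1-aligned)
69..70  d  (1B, 1-aligned)
70..72  height  (2B, 2-aligned)
sizeof = 72, alignof = 4
array of 18: 18 × 72 = 1296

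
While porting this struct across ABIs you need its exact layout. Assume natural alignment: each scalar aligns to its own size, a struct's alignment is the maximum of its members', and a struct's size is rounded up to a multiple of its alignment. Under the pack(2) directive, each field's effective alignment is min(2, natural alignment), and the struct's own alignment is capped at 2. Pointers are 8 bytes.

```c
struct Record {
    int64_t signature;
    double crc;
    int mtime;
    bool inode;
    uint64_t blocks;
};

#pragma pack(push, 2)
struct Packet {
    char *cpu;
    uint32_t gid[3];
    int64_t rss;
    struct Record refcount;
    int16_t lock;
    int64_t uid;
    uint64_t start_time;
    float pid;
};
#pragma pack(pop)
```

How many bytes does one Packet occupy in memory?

Record: signature at 0 (size 8, align 8) → ends 8; crc at 8 (size 8, align 8) → ends 16; mtime at 16 (size 4, align 4) → ends 20; inode at 20 (size 1, align 1) → ends 21; pad 3 to align 8 for blocks; blocks at 24 (size 8, align 8) → ends 32; total 32 bytes, alignment 8
cpu at 0 (size 8, align 2) → ends 8
gid at 8 (size 12, align 2) → ends 20
rss at 20 (size 8, align 2) → ends 28
refcount at 28 (size 32, align 2) → ends 60
lock at 60 (size 2, align 2) → ends 62
uid at 62 (size 8, align 2) → ends 70
start_time at 70 (size 8, align 2) → ends 78
pid at 78 (size 4, align 2) → ends 82
total 82 bytes, alignment 2

82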